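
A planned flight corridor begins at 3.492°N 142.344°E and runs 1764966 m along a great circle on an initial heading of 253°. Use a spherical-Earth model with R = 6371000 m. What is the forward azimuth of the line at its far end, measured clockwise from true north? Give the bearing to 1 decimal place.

final bearing 252.7°

Central angle δ = d/R = 0.277031 rad.
Start latitude φ₁ = 0.060947 rad; initial bearing θ = 4.415683 rad.
sin φ₂ = sin φ₁ cos δ + cos φ₁ sin δ cos θ = (0.060909)(0.961872) + (0.998143)(0.273501)(-0.292372) = -0.021229
φ₂ = asin(-0.021229) = -0.021230 rad = -1.216°.
Δλ = atan2( sin θ sin δ cos φ₁ , cos δ − sin φ₁ sin φ₂ ) = atan2(-0.261065, 0.963165) = -0.264689 rad = -15.166°.
λ₂ = λ₁ + Δλ = 127.178°.
The forward bearing on arrival equals the back-azimuth from the destination plus 180°.
Back-azimuth from P₂ (-1.2°, 127.2°) to P₁ (3.5°, 142.3°), with Δλ' = λ₁ − λ₂ = 15.2°: atan2( sin Δλ' cos φ₁ , cos φ₂ sin φ₁ − sin φ₂ cos φ₁ cos Δλ' ) = 72.7°.
Final bearing = (72.7° + 180°) mod 360° = 252.7°.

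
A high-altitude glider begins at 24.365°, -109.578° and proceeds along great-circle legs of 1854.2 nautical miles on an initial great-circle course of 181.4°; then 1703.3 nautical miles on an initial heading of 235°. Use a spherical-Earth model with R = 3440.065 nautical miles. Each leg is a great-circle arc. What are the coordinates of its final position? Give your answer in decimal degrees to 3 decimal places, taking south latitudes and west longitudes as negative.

Apply the spherical direct solution leg by leg, carrying full precision between legs.
Leg 1: from (24.365°, -109.578°), δ = 1854.2/3440.065 = 0.539001 rad, θ = 181.4° → φ = -6.509°, λ = -110.301°.
Leg 2: from (-6.509°, -110.301°), δ = 1703.3/3440.065 = 0.495136 rad, θ = 235° → φ = -21.748°, λ = -135.076°.

latitude -21.748°, longitude -135.076°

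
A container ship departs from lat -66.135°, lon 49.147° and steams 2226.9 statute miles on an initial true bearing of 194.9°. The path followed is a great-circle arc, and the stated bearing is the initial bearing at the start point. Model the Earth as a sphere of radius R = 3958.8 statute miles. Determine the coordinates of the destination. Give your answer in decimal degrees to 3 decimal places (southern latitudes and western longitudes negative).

Central angle δ = d/R = 0.562519 rad.
With φ₁ = -66.135° = -1.154274 rad and θ = 194.9° = 3.401647 rad:
sin φ₂ = sin φ₁ cos δ + cos φ₁ sin δ cos θ = (-0.914501)(0.845914) + (0.404583)(0.533319)(-0.966376) = -0.982106
φ₂ = asin(-0.982106) = -1.381338 rad = -79.145°.
Then Δλ = atan2(-0.055482, -0.052223) = -2.325947 rad, from sin θ sin δ cos φ₁ over cos δ − sin φ₁ sin φ₂.
λ₂ = λ₁ + Δλ = -84.120°.

latitude -79.145°, longitude -84.120°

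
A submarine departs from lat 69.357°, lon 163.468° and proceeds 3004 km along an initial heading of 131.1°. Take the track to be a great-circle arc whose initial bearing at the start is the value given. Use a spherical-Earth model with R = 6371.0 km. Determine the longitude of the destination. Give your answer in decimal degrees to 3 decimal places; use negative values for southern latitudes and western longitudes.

longitude -166.559°

Angular distance δ = d/R = 3004 / 6371 = 0.471512 rad.
Start latitude φ₁ = 1.210508 rad; initial bearing θ = 2.288127 rad.
sin φ₂ = sin φ₁ cos δ + cos φ₁ sin δ cos θ = (0.935795)(0.890883) + (0.352544)(0.454233)(-0.657375) = 0.728413
φ₂ = asin(0.728413) = 0.816003 rad = 46.754°.
For the longitude increment, Δλ = atan2( sin θ sin δ cos φ₁, cos δ − sin φ₁ sin φ₂ ) = atan2(0.120674, 0.209237) = 29.973°.
λ₂ = 163.468° + 29.973° = 193.441°, normalized to (−180°, 180°] → -166.559°.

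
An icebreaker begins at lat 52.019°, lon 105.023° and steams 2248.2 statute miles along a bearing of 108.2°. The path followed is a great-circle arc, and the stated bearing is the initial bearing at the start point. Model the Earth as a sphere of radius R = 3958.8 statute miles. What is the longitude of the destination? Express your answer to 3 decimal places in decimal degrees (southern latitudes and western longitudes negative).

The arc subtends δ = 2248.2/3958.8 = 0.567899 rad at the centre.
Converting: φ₁ = 0.907903 rad, θ = 1.888446 rad.
Destination latitude: φ₂ = arcsin( sin φ₁ cos δ + cos φ₁ sin δ cos θ ) = arcsin(0.561108) = 34.132°.
For the longitude increment, Δλ = atan2( sin θ sin δ cos φ₁, cos δ − sin φ₁ sin φ₂ ) = atan2(0.314441, 0.400759) = 38.118°.
λ₂ = λ₁ + Δλ = 143.141°.

longitude 143.141°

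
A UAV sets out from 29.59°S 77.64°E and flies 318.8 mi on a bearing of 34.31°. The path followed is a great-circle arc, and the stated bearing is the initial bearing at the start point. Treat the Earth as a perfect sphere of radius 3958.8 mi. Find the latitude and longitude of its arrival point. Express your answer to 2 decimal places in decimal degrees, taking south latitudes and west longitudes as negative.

latitude -25.75°, longitude 80.53°

The arc subtends δ = 318.8/3958.8 = 0.080529 rad at the centre.
Start latitude φ₁ = -0.516443 rad; initial bearing θ = 0.598822 rad.
sin φ₂ = sin φ₁ cos δ + cos φ₁ sin δ cos θ = (-0.493790)(0.996759) + (0.869581)(0.080442)(0.826000) = -0.434410
φ₂ = asin(-0.434410) = -0.449383 rad = -25.75°.
Δλ = atan2( sin θ sin δ cos φ₁ , cos δ − sin φ₁ sin φ₂ ) = atan2(0.039429, 0.782252) = 0.050362 rad = 2.89°.
λ₂ = λ₁ + Δλ = 80.53°.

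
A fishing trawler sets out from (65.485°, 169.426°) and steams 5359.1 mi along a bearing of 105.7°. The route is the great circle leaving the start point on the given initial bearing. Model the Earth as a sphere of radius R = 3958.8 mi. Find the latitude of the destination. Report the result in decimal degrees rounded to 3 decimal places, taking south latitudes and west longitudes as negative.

latitude 4.952°

Angular distance δ = d/R = 5359.1 / 3958.8 = 1.353718 rad.
Start latitude φ₁ = 1.142929 rad; initial bearing θ = 1.844813 rad.
sin φ₂ = sin φ₁ cos δ + cos φ₁ sin δ cos θ = (0.909853)(0.215377) + (0.414931)(0.976531)(-0.270600) = 0.086316
φ₂ = asin(0.086316) = 0.086424 rad = 4.952°.
Then Δλ = atan2(0.390076, 0.136842) = 1.233401 rad, from sin θ sin δ cos φ₁ over cos δ − sin φ₁ sin φ₂.
λ₂ = 169.426° + 70.669° = 240.095°, normalized to (−180°, 180°] → -119.905°.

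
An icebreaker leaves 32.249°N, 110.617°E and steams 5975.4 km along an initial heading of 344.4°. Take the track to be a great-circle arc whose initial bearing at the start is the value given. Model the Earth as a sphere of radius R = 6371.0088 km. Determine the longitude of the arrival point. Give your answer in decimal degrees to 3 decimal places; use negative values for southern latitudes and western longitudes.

δ = 5975.4/6371.0088 = 0.937905 rad (53.7380°).
With φ₁ = 32.249° = 0.562851 rad and θ = 344.4° = 6.010914 rad:
Destination latitude: φ₂ = arcsin( sin φ₁ cos δ + cos φ₁ sin δ cos θ ) = arcsin(0.972427) = 76.514°.
Then Δλ = atan2(-0.183386, 0.072592) = -1.193881 rad, from sin θ sin δ cos φ₁ over cos δ − sin φ₁ sin φ₂.
Hence λ₂ = 110.617° + -68.404° = 42.213°.

longitude 42.213°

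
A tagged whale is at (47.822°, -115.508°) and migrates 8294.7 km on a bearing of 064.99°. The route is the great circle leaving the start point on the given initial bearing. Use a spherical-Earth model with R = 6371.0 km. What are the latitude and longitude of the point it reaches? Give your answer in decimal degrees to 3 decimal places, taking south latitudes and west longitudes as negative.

latitude 28.068°, longitude -17.449°

Central angle δ = d/R = 1.301946 rad.
Converting: φ₁ = 0.834651 rad, θ = 1.134289 rad.
Applying the spherical law of cosines for sides, sin φ₂ = sin φ₁ cos δ + cos φ₁ sin δ cos θ = 0.470513, so φ₂ = 28.068°.
Δλ = atan2( sin θ sin δ cos φ₁ , cos δ − sin φ₁ sin φ₂ ) = atan2(0.586620, -0.083057) = 1.711447 rad = 98.059°.
λ₂ = -115.508° + 98.059° = -17.449°.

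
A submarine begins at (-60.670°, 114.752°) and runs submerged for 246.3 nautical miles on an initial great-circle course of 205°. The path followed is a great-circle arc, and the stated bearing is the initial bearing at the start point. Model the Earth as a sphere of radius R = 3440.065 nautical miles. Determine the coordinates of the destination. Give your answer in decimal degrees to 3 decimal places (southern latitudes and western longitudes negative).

latitude -64.334°, longitude 110.749°

The arc subtends δ = 246.3/3440.065 = 0.071597 rad at the centre.
Converting: φ₁ = -1.058891 rad, θ = 3.577925 rad.
sin φ₂ = sin φ₁ cos δ + cos φ₁ sin δ cos θ = (-0.871813)(0.997438) + (0.489839)(0.071536)(-0.906308) = -0.901338
φ₂ = asin(-0.901338) = -1.122848 rad = -64.334°.
Δλ = atan2( sin θ sin δ cos φ₁ , cos δ − sin φ₁ sin φ₂ ) = atan2(-0.014809, 0.211640) = -0.069859 rad = -4.003°.
λ₂ = λ₁ + Δλ = 110.749°.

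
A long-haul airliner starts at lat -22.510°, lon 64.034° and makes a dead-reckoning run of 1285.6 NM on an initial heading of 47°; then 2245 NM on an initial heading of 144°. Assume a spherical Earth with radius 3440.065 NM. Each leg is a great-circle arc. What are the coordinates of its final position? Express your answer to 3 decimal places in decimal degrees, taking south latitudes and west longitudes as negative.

latitude -35.999°, longitude 105.828°

Apply the spherical direct solution leg by leg, carrying full precision between legs.
Leg 1: from (-22.510°, 64.034°), δ = 1285.6/3440.065 = 0.373714 rad, θ = 47° → φ = -7.262°, λ = 79.648°.
Leg 2: from (-7.262°, 79.648°), δ = 2245/3440.065 = 0.652604 rad, θ = 144° → φ = -35.999°, λ = 105.828°.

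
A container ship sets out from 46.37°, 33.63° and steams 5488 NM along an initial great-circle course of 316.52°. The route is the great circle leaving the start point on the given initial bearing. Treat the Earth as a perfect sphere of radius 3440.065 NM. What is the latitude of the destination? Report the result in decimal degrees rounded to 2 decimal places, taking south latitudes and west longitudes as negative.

The arc subtends δ = 5488/3440.065 = 1.595319 rad at the centre.
Start latitude φ₁ = 0.809309 rad; initial bearing θ = 5.524316 rad.
Destination latitude: φ₂ = arcsin( sin φ₁ cos δ + cos φ₁ sin δ cos θ ) = arcsin(0.482775) = 28.87°.
Δλ = atan2( sin θ sin δ cos φ₁ , cos δ − sin φ₁ sin φ₂ ) = atan2(-0.474646, -0.373957) = -2.238094 rad = -128.23°.
λ₂ = λ₁ + Δλ = -94.60°.

latitude 28.87°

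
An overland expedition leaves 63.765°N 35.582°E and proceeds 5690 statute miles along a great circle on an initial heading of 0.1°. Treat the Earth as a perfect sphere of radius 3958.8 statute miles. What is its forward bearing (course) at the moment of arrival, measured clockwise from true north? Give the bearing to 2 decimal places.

final bearing 179.95°

The arc subtends δ = 5690/3958.8 = 1.437304 rad at the centre.
Start latitude φ₁ = 1.112909 rad; initial bearing θ = 0.001745 rad.
Applying the spherical law of cosines for sides, sin φ₂ = sin φ₁ cos δ + cos φ₁ sin δ cos θ = 0.557506, so φ₂ = 33.883°.
For the longitude increment, Δλ = atan2( sin θ sin δ cos φ₁, cos δ − sin φ₁ sin φ₂ ) = atan2(0.000765, -0.366980) = 179.881°.
λ₂ = 35.582° + 179.881° = 215.463°, normalized to (−180°, 180°] → -144.537°.
The forward bearing on arrival equals the back-azimuth from the destination plus 180°.
Back-azimuth from P₂ (33.88°, -144.54°) to P₁ (63.77°, 35.58°), with Δλ' = λ₁ − λ₂ = 180.12°: atan2( sin Δλ' cos φ₁ , cos φ₂ sin φ₁ − sin φ₂ cos φ₁ cos Δλ' ) = 359.95°.
Final bearing = (359.95° + 180°) mod 360° = 179.95°.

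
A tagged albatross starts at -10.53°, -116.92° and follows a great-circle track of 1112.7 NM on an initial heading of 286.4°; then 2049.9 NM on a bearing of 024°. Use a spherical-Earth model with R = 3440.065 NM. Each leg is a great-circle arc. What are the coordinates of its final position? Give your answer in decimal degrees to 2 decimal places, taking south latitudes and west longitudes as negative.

latitude 26.13°, longitude -120.01°

Apply the spherical direct solution leg by leg, carrying full precision between legs.
Leg 1: from (-10.53°, -116.92°), δ = 1112.7/3440.065 = 0.323453 rad, θ = 286.4° → φ = -4.88°, λ = -134.74°.
Leg 2: from (-4.88°, -134.74°), δ = 2049.9/3440.065 = 0.595890 rad, θ = 24° → φ = 26.13°, λ = -120.01°.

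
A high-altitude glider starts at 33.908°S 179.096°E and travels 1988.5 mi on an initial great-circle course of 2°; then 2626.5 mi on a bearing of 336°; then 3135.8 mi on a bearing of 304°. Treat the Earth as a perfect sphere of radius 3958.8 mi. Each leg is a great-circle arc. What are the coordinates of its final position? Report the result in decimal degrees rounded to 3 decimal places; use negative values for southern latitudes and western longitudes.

latitude 43.710°, longitude 108.640°

Apply the spherical direct solution leg by leg, carrying full precision between legs.
Leg 1: from (-33.908°, 179.096°), δ = 1988.5/3958.8 = 0.502299 rad, θ = 2° → φ = -5.142°, λ = -179.937°.
Leg 2: from (-5.142°, -179.937°), δ = 2626.5/3958.8 = 0.663459 rad, θ = 336° → φ = 29.322°, λ = 163.367°.
Leg 3: from (29.322°, 163.367°), δ = 3135.8/3958.8 = 0.792109 rad, θ = 304° → φ = 43.710°, λ = 108.640°.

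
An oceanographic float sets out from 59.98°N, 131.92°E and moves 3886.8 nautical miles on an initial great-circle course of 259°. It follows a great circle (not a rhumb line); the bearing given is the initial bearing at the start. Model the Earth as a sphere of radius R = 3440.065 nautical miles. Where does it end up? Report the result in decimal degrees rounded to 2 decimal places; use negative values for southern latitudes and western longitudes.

latitude 16.45°, longitude 64.16°

Angular distance δ = d/R = 3886.8 / 3440.065 = 1.129862 rad.
Converting: φ₁ = 1.046848 rad, θ = 4.520403 rad.
sin φ₂ = sin φ₁ cos δ + cos φ₁ sin δ cos θ = (0.865851)(0.426784) + (0.500302)(0.904353)(-0.190809) = 0.283200
φ₂ = asin(0.283200) = 0.287129 rad = 16.45°.
Then Δλ = atan2(-0.444137, 0.181575) = -1.182704 rad, from sin θ sin δ cos φ₁ over cos δ − sin φ₁ sin φ₂.
λ₂ = 131.92° + -67.76° = 64.16°.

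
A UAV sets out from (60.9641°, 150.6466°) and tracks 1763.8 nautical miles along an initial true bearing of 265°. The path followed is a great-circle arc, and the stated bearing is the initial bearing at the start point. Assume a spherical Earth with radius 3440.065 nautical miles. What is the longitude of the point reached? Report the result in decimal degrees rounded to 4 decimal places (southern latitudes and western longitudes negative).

The arc subtends δ = 1763.8/3440.065 = 0.512723 rad at the centre.
Converting: φ₁ = 1.064024 rad, θ = 4.625123 rad.
Applying the spherical law of cosines for sides, sin φ₂ = sin φ₁ cos δ + cos φ₁ sin δ cos θ = 0.741138, so φ₂ = 47.8285°.
For the longitude increment, Δλ = atan2( sin θ sin δ cos φ₁, cos δ − sin φ₁ sin φ₂ ) = atan2(-0.237187, 0.223423) = -46.7116°.
λ₂ = λ₁ + Δλ = 103.9350°.

longitude 103.9350°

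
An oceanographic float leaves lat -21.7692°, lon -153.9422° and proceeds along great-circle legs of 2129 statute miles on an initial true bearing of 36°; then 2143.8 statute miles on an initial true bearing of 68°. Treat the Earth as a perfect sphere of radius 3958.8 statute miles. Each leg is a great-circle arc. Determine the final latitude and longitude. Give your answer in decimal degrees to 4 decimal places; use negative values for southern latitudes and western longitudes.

Apply the spherical direct solution leg by leg, carrying full precision between legs.
Leg 1: from (-21.7692°, -153.9422°), δ = 2129/3958.8 = 0.537789 rad, θ = 36° → φ = 3.8037°, λ = -136.3794°.
Leg 2: from (3.8037°, -136.3794°), δ = 2143.8/3958.8 = 0.541528 rad, θ = 68° → φ = 14.4486°, λ = -106.8071°.

latitude 14.4486°, longitude -106.8071°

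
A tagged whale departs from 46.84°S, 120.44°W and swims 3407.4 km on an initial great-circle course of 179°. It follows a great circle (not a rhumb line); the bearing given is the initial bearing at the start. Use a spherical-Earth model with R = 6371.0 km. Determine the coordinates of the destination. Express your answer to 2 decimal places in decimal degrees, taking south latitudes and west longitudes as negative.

δ = 3407.4/6371 = 0.534830 rad (30.6435°).
Converting: φ₁ = -0.817512 rad, θ = 3.124139 rad.
Applying the spherical law of cosines for sides, sin φ₂ = sin φ₁ cos δ + cos φ₁ sin δ cos θ = -0.976180, so φ₂ = -77.47°.
Δλ = atan2( sin θ sin δ cos φ₁ , cos δ − sin φ₁ sin φ₂ ) = atan2(0.006085, 0.148284) = 0.041012 rad = 2.35°.
λ₂ = -120.44° + 2.35° = -118.09°.

latitude -77.47°, longitude -118.09°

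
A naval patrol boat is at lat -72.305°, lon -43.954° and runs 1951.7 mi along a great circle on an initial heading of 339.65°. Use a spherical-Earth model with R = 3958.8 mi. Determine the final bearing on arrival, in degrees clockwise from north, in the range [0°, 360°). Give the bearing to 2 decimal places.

Central angle δ = d/R = 0.493003 rad.
With φ₁ = -72.305° = -1.261960 rad and θ = 339.65° = 5.928011 rad:
Destination latitude: φ₂ = arcsin( sin φ₁ cos δ + cos φ₁ sin δ cos θ ) = arcsin(-0.704365) = -44.778°.
For the longitude increment, Δλ = atan2( sin θ sin δ cos φ₁, cos δ − sin φ₁ sin φ₂ ) = atan2(-0.050025, 0.209876) = -13.407°.
λ₂ = λ₁ + Δλ = -57.361°.
The forward bearing on arrival equals the back-azimuth from the destination plus 180°.
Back-azimuth from P₂ (-44.78°, -57.36°) to P₁ (-72.31°, -43.95°), with Δλ' = λ₁ − λ₂ = 13.41°: atan2( sin Δλ' cos φ₁ , cos φ₂ sin φ₁ − sin φ₂ cos φ₁ cos Δλ' ) = 171.44°.
Final bearing = (171.44° + 180°) mod 360° = 351.44°.

final bearing 351.44°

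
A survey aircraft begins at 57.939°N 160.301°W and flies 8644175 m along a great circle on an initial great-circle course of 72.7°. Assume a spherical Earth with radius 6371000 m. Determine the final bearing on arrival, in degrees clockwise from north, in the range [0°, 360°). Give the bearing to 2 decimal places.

Angular distance δ = d/R = 8644175 / 6371000 = 1.356800 rad.
Start latitude φ₁ = 1.011226 rad; initial bearing θ = 1.268854 rad.
sin φ₂ = sin φ₁ cos δ + cos φ₁ sin δ cos θ = (0.847483)(0.212366) + (0.530822)(0.977190)(0.297375) = 0.334229
φ₂ = asin(0.334229) = 0.340788 rad = 19.526°.
For the longitude increment, Δλ = atan2( sin θ sin δ cos φ₁, cos δ − sin φ₁ sin φ₂ ) = atan2(0.495248, -0.070888) = 98.146°.
Hence λ₂ = -160.301° + 98.146° = -62.155°.
The forward bearing on arrival equals the back-azimuth from the destination plus 180°.
Back-azimuth from P₂ (19.53°, -62.16°) to P₁ (57.94°, -160.30°), with Δλ' = λ₁ − λ₂ = -98.15°: atan2( sin Δλ' cos φ₁ , cos φ₂ sin φ₁ − sin φ₂ cos φ₁ cos Δλ' ) = 327.47°.
Final bearing = (327.47° + 180°) mod 360° = 147.47°.

final bearing 147.47°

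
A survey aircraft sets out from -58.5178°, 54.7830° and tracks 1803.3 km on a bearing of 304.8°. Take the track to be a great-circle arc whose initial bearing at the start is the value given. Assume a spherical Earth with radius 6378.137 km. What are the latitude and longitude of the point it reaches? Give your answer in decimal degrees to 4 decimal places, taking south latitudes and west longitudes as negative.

Angular distance δ = d/R = 1803.3 / 6378.137 = 0.282731 rad.
Converting: φ₁ = -1.021328 rad, θ = 5.319764 rad.
sin φ₂ = sin φ₁ cos δ + cos φ₁ sin δ cos θ = (-0.852802)(0.960297) + (0.522234)(0.278980)(0.570714) = -0.735795
φ₂ = asin(-0.735795) = -0.826840 rad = -47.3744°.
Δλ = atan2( sin θ sin δ cos φ₁ , cos δ − sin φ₁ sin φ₂ ) = atan2(-0.119635, 0.332809) = -0.345087 rad = -19.7720°.
λ₂ = 54.7830° + -19.7720° = 35.0110°.

latitude -47.3744°, longitude 35.0110°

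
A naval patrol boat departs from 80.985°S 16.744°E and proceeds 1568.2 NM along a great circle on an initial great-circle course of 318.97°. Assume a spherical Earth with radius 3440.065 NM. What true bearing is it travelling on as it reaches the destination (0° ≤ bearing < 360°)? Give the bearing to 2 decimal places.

δ = 1568.2/3440.065 = 0.455863 rad (26.1191°).
With φ₁ = -80.985° = -1.413455 rad and θ = 318.97° = 5.567077 rad:
Applying the spherical law of cosines for sides, sin φ₂ = sin φ₁ cos δ + cos φ₁ sin δ cos θ = -0.834752, so φ₂ = -56.590°.
For the longitude increment, Δλ = atan2( sin θ sin δ cos φ₁, cos δ − sin φ₁ sin φ₂ ) = atan2(-0.045284, 0.073440) = -31.658°.
Hence λ₂ = 16.744° + -31.658° = -14.914°.
The forward bearing on arrival equals the back-azimuth from the destination plus 180°.
Back-azimuth from P₂ (-56.59°, -14.91°) to P₁ (-80.98°, 16.74°), with Δλ' = λ₁ − λ₂ = 31.66°: atan2( sin Δλ' cos φ₁ , cos φ₂ sin φ₁ − sin φ₂ cos φ₁ cos Δλ' ) = 169.23°.
Final bearing = (169.23° + 180°) mod 360° = 349.23°.

final bearing 349.23°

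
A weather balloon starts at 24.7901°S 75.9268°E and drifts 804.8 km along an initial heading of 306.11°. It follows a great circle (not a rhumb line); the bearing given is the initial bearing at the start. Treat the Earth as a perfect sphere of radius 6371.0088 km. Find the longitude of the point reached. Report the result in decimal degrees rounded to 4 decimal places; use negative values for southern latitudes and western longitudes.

longitude 69.6926°

The arc subtends δ = 804.8/6371.0088 = 0.126322 rad at the centre.
Converting: φ₁ = -0.432669 rad, θ = 5.342627 rad.
Destination latitude: φ₂ = arcsin( sin φ₁ cos δ + cos φ₁ sin δ cos θ ) = arcsin(-0.348548) = -20.3985°.
Then Δλ = atan2(-0.092404, 0.845888) = -0.108807 rad, from sin θ sin δ cos φ₁ over cos δ − sin φ₁ sin φ₂.
Hence λ₂ = 75.9268° + -6.2342° = 69.6926°.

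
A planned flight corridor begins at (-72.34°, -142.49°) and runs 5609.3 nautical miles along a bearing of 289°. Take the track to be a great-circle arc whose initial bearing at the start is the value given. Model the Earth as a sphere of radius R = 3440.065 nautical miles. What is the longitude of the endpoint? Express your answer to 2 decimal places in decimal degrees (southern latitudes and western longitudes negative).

Central angle δ = d/R = 1.630580 rad.
Start latitude φ₁ = -1.262571 rad; initial bearing θ = 5.044002 rad.
Destination latitude: φ₂ = arcsin( sin φ₁ cos δ + cos φ₁ sin δ cos θ ) = arcsin(0.155523) = 8.95°.
Then Δλ = atan2(-0.286328, 0.088446) = -1.271198 rad, from sin θ sin δ cos φ₁ over cos δ − sin φ₁ sin φ₂.
λ₂ = -142.49° + -72.83° = -215.32°, normalized to (−180°, 180°] → 144.68°.

longitude 144.68°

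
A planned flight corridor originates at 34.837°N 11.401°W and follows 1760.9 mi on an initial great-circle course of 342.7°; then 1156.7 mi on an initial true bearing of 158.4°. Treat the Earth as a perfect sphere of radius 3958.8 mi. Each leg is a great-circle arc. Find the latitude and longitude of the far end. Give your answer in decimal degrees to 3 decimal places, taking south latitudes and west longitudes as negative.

Apply the spherical direct solution leg by leg, carrying full precision between legs.
Leg 1: from (34.837°, -11.401°), δ = 1760.9/3958.8 = 0.444807 rad, θ = 342.7° → φ = 58.523°, λ = -25.586°.
Leg 2: from (58.523°, -25.586°), δ = 1156.7/3958.8 = 0.292185 rad, θ = 158.4° → φ = 42.599°, λ = -17.304°.

latitude 42.599°, longitude -17.304°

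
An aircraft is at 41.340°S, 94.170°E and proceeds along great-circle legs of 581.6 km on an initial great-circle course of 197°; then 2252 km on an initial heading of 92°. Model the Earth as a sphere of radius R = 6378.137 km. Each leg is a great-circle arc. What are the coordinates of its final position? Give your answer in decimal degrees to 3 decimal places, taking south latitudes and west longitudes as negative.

latitude -43.384°, longitude 120.353°

Apply the spherical direct solution leg by leg, carrying full precision between legs.
Leg 1: from (-41.340°, 94.170°), δ = 581.6/6378.137 = 0.091187 rad, θ = 197° → φ = -46.316°, λ = 91.961°.
Leg 2: from (-46.316°, 91.961°), δ = 2252/6378.137 = 0.353081 rad, θ = 92° → φ = -43.384°, λ = 120.353°.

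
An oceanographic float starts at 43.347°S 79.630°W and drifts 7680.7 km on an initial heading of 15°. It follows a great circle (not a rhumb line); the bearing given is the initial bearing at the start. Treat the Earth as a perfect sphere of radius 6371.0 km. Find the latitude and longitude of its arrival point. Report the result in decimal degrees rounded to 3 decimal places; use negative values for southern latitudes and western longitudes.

The arc subtends δ = 7680.7/6371 = 1.205572 rad at the centre.
Converting: φ₁ = -0.756548 rad, θ = 0.261799 rad.
sin φ₂ = sin φ₁ cos δ + cos φ₁ sin δ cos θ = (-0.686415)(0.357159) + (0.727210)(0.934044)(0.965926) = 0.410942
φ₂ = asin(0.410942) = 0.423487 rad = 24.264°.
Δλ = atan2( sin θ sin δ cos φ₁ , cos δ − sin φ₁ sin φ₂ ) = atan2(0.175802, 0.639236) = 0.268384 rad = 15.377°.
λ₂ = -79.630° + 15.377° = -64.253°.

latitude 24.264°, longitude -64.253°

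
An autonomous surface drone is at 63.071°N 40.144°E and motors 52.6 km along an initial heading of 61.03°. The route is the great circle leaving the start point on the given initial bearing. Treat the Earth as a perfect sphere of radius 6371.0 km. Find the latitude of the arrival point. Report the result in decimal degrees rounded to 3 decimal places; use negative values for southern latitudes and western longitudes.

Angular distance δ = d/R = 52.6 / 6371 = 0.008256 rad.
Converting: φ₁ = 1.100797 rad, θ = 1.065174 rad.
Applying the spherical law of cosines for sides, sin φ₂ = sin φ₁ cos δ + cos φ₁ sin δ cos θ = 0.893349, so φ₂ = 63.297°.
Then Δλ = atan2(0.003271, 0.203484) = 0.016075 rad, from sin θ sin δ cos φ₁ over cos δ − sin φ₁ sin φ₂.
Hence λ₂ = 40.144° + 0.921° = 41.065°.

latitude 63.297°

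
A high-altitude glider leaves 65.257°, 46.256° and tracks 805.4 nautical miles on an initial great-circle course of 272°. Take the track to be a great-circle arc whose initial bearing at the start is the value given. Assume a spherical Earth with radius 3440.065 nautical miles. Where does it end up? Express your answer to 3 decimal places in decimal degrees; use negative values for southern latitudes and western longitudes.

latitude 62.475°, longitude 16.145°

The arc subtends δ = 805.4/3440.065 = 0.234123 rad at the centre.
Converting: φ₁ = 1.138950 rad, θ = 4.747296 rad.
sin φ₂ = sin φ₁ cos δ + cos φ₁ sin δ cos θ = (0.908194)(0.972718) + (0.418549)(0.231990)(0.034899) = 0.886806
φ₂ = asin(0.886806) = 1.090387 rad = 62.475°.
For the longitude increment, Δλ = atan2( sin θ sin δ cos φ₁, cos δ − sin φ₁ sin φ₂ ) = atan2(-0.097040, 0.167326) = -30.111°.
λ₂ = λ₁ + Δλ = 16.145°.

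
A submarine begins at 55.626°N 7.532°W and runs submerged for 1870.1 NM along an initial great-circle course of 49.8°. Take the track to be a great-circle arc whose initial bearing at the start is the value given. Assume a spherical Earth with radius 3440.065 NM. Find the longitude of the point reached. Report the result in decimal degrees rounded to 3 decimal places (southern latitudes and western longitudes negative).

δ = 1870.1/3440.065 = 0.543623 rad (31.1473°).
Start latitude φ₁ = 0.970857 rad; initial bearing θ = 0.869174 rad.
sin φ₂ = sin φ₁ cos δ + cos φ₁ sin δ cos θ = (0.825370)(0.855840) + (0.564593)(0.517240)(0.645458) = 0.894878
φ₂ = asin(0.894878) = 1.108157 rad = 63.493°.
Δλ = atan2( sin θ sin δ cos φ₁ , cos δ − sin φ₁ sin φ₂ ) = atan2(0.223051, 0.117235) = 1.086882 rad = 62.274°.
λ₂ = -7.532° + 62.274° = 54.742°.

longitude 54.742°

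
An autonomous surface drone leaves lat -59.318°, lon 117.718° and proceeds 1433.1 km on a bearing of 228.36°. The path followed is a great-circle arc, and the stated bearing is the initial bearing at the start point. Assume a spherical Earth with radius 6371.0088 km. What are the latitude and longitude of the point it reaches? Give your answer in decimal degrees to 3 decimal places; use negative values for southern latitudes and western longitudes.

latitude -66.060°, longitude 93.463°

Angular distance δ = d/R = 1433.1 / 6371.0088 = 0.224941 rad.
With φ₁ = -59.318° = -1.035294 rad and θ = 228.36° = 3.985634 rad:
Destination latitude: φ₂ = arcsin( sin φ₁ cos δ + cos φ₁ sin δ cos θ ) = arcsin(-0.913971) = -66.060°.
Δλ = atan2( sin θ sin δ cos φ₁ , cos δ − sin φ₁ sin φ₂ ) = atan2(-0.085058, 0.188781) = -0.423326 rad = -24.255°.
λ₂ = 117.718° + -24.255° = 93.463°.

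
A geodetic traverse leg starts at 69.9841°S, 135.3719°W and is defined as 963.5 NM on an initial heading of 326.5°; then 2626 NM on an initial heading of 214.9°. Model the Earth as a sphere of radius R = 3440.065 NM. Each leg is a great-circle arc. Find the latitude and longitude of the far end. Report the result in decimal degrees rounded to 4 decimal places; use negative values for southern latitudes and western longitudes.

Apply the spherical direct solution leg by leg, carrying full precision between legs.
Leg 1: from (-69.9841°, -135.3719°), δ = 963.5/3440.065 = 0.280082 rad, θ = 326.5° → φ = -55.4957°, λ = -150.9971°.
Leg 2: from (-55.4957°, -150.9971°), δ = 2626/3440.065 = 0.763358 rad, θ = 214.9° → φ = -66.4355°, λ = 110.6637°.

latitude -66.4355°, longitude 110.6637°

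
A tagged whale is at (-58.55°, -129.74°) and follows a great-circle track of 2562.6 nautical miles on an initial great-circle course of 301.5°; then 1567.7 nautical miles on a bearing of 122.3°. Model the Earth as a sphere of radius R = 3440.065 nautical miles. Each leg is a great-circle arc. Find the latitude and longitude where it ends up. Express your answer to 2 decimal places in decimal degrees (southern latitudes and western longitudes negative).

Apply the spherical direct solution leg by leg, carrying full precision between legs.
Leg 1: from (-58.55°, -129.74°), δ = 2562.6/3440.065 = 0.744928 rad, θ = 301.5° → φ = -26.25°, λ = -169.87°.
Leg 2: from (-26.25°, -169.87°), δ = 1567.7/3440.065 = 0.455718 rad, θ = 122.3° → φ = -37.45°, λ = -141.92°.

latitude -37.45°, longitude -141.92°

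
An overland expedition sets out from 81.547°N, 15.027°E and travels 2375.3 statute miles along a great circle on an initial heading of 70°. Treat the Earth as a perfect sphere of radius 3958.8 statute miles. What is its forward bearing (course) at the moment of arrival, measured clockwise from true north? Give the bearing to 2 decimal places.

Angular distance δ = d/R = 2375.3 / 3958.8 = 0.600005 rad.
Converting: φ₁ = 1.423264 rad, θ = 1.221730 rad.
Applying the spherical law of cosines for sides, sin φ₂ = sin φ₁ cos δ + cos φ₁ sin δ cos θ = 0.844755, so φ₂ = 57.646°.
For the longitude increment, Δλ = atan2( sin θ sin δ cos φ₁, cos δ − sin φ₁ sin φ₂ ) = atan2(0.077996, -0.010246) = 97.484°.
Hence λ₂ = 15.027° + 97.484° = 112.511°.
The forward bearing on arrival equals the back-azimuth from the destination plus 180°.
Back-azimuth from P₂ (57.65°, 112.51°) to P₁ (81.55°, 15.03°), with Δλ' = λ₁ − λ₂ = -97.48°: atan2( sin Δλ' cos φ₁ , cos φ₂ sin φ₁ − sin φ₂ cos φ₁ cos Δλ' ) = 345.04°.
Final bearing = (345.04° + 180°) mod 360° = 165.04°.

final bearing 165.04°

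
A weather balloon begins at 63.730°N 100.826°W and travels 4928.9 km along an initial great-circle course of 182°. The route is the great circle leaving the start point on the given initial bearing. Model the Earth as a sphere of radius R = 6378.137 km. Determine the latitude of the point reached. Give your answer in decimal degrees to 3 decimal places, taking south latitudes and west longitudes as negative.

latitude 19.464°

δ = 4928.9/6378.137 = 0.772781 rad (44.2771°).
Start latitude φ₁ = 1.112298 rad; initial bearing θ = 3.176499 rad.
Destination latitude: φ₂ = arcsin( sin φ₁ cos δ + cos φ₁ sin δ cos θ ) = arcsin(0.333221) = 19.464°.
Then Δλ = atan2(-0.010784, 0.417167) = -0.025844 rad, from sin θ sin δ cos φ₁ over cos δ − sin φ₁ sin φ₂.
λ₂ = -100.826° + -1.481° = -102.307°.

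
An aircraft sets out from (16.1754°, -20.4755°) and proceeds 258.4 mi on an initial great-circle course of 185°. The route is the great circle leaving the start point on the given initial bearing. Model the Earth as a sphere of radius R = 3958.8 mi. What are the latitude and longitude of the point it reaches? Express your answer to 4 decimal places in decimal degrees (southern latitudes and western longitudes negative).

The arc subtends δ = 258.4/3958.8 = 0.065272 rad at the centre.
With φ₁ = 16.1754° = 0.282314 rad and θ = 185° = 3.228859 rad:
sin φ₂ = sin φ₁ cos δ + cos φ₁ sin δ cos θ = (0.278579)(0.997871) + (0.960413)(0.065226)(-0.996195) = 0.215580
φ₂ = asin(0.215580) = 0.217286 rad = 12.4496°.
Δλ = atan2( sin θ sin δ cos φ₁ , cos δ − sin φ₁ sin φ₂ ) = atan2(-0.005460, 0.937814) = -0.005822 rad = -0.3336°.
λ₂ = -20.4755° + -0.3336° = -20.8091°.

latitude 12.4496°, longitude -20.8091°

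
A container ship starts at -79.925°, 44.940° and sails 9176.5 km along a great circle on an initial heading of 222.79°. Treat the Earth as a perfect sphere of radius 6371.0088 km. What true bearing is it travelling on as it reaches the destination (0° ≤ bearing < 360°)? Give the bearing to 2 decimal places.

final bearing 352.94°

The arc subtends δ = 9176.5/6371.0088 = 1.440353 rad at the centre.
With φ₁ = -79.925° = -1.394954 rad and θ = 222.79° = 3.888419 rad:
Destination latitude: φ₂ = arcsin( sin φ₁ cos δ + cos φ₁ sin δ cos θ ) = arcsin(-0.255355) = -14.795°.
For the longitude increment, Δλ = atan2( sin θ sin δ cos φ₁, cos δ − sin φ₁ sin φ₂ ) = atan2(-0.117828, -0.121343) = -135.842°.
λ₂ = 44.940° + -135.842° = -90.902°.
The forward bearing on arrival equals the back-azimuth from the destination plus 180°.
Back-azimuth from P₂ (-14.79°, -90.90°) to P₁ (-79.92°, 44.94°), with Δλ' = λ₁ − λ₂ = 135.84°: atan2( sin Δλ' cos φ₁ , cos φ₂ sin φ₁ − sin φ₂ cos φ₁ cos Δλ' ) = 172.94°.
Final bearing = (172.94° + 180°) mod 360° = 352.94°.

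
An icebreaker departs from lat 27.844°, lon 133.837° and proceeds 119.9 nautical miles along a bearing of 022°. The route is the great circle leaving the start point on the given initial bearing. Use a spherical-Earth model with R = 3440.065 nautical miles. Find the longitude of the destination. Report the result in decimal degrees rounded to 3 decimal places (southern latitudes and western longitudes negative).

longitude 134.698°

Central angle δ = d/R = 0.034854 rad.
Converting: φ₁ = 0.485969 rad, θ = 0.383972 rad.
sin φ₂ = sin φ₁ cos δ + cos φ₁ sin δ cos θ = (0.467066)(0.999393) + (0.884223)(0.034847)(0.927184) = 0.495351
φ₂ = asin(0.495351) = 0.518239 rad = 29.693°.
Δλ = atan2( sin θ sin δ cos φ₁ , cos δ − sin φ₁ sin φ₂ ) = atan2(0.011543, 0.768031) = 0.015028 rad = 0.861°.
λ₂ = 133.837° + 0.861° = 134.698°.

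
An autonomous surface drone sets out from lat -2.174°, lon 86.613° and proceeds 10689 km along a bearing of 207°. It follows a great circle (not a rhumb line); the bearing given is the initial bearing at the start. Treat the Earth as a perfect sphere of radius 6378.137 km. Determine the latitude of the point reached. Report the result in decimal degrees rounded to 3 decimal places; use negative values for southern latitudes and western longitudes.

latitude -61.821°

Central angle δ = d/R = 1.675881 rad.
Converting: φ₁ = -0.037943 rad, θ = 3.612832 rad.
Applying the spherical law of cosines for sides, sin φ₂ = sin φ₁ cos δ + cos φ₁ sin δ cos θ = -0.881475, so φ₂ = -61.821°.
Δλ = atan2( sin θ sin δ cos φ₁ , cos δ − sin φ₁ sin φ₂ ) = atan2(-0.451161, -0.138330) = -1.868305 rad = -107.046°.
λ₂ = 86.613° + -107.046° = -20.433°.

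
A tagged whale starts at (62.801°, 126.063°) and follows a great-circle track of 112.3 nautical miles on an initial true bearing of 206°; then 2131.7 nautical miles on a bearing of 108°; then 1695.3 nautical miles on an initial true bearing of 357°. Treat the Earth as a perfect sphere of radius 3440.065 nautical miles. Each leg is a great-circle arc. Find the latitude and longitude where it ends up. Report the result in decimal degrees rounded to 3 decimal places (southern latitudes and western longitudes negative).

Apply the spherical direct solution leg by leg, carrying full precision between legs.
Leg 1: from (62.801°, 126.063°), δ = 112.3/3440.065 = 0.032645 rad, θ = 206° → φ = 61.109°, λ = 124.366°.
Leg 2: from (61.109°, 124.366°), δ = 2131.7/3440.065 = 0.619669 rad, θ = 108° → φ = 38.759°, λ = 169.465°.
Leg 3: from (38.759°, 169.465°), δ = 1695.3/3440.065 = 0.492810 rad, θ = 357° → φ = 66.921°, λ = 165.843°.

latitude 66.921°, longitude 165.843°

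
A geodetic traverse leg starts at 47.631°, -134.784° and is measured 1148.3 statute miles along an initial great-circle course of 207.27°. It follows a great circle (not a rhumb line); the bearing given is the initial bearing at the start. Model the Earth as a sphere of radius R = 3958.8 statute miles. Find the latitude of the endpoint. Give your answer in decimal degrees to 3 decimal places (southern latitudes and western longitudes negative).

Angular distance δ = d/R = 1148.3 / 3958.8 = 0.290063 rad.
Converting: φ₁ = 0.831318 rad, θ = 3.617544 rad.
sin φ₂ = sin φ₁ cos δ + cos φ₁ sin δ cos θ = (0.738820)(0.958226) + (0.673903)(0.286012)(-0.888857) = 0.536634
φ₂ = asin(0.536634) = 0.566443 rad = 32.455°.
For the longitude increment, Δλ = atan2( sin θ sin δ cos φ₁, cos δ − sin φ₁ sin φ₂ ) = atan2(-0.088312, 0.561750) = -8.934°.
Hence λ₂ = -134.784° + -8.934° = -143.718°.

latitude 32.455°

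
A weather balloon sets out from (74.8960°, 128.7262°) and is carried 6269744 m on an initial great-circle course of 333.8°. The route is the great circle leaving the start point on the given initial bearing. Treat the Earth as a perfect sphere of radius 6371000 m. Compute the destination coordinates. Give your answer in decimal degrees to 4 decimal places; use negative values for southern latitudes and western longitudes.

latitude 46.8182°, longitude -18.7744°

The arc subtends δ = 6269744/6371000 = 0.984107 rad at the centre.
With φ₁ = 74.8960° = 1.307182 rad and θ = 333.8° = 5.825909 rad:
Destination latitude: φ₂ = arcsin( sin φ₁ cos δ + cos φ₁ sin δ cos θ ) = arcsin(0.729186) = 46.8182°.
Then Δλ = atan2(-0.095806, -0.150389) = -2.574371 rad, from sin θ sin δ cos φ₁ over cos δ − sin φ₁ sin φ₂.
λ₂ = 128.7262° + -147.5006° = -18.7744°.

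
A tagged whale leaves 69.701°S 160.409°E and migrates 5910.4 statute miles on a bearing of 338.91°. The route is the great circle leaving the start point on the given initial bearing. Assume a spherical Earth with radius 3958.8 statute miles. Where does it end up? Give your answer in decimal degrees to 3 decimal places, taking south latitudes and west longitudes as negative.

δ = 5910.4/3958.8 = 1.492978 rad (85.5413°).
Converting: φ₁ = -1.216512 rad, θ = 5.915095 rad.
Applying the spherical law of cosines for sides, sin φ₂ = sin φ₁ cos δ + cos φ₁ sin δ cos θ = 0.249790, so φ₂ = 14.465°.
Δλ = atan2( sin θ sin δ cos φ₁ , cos δ − sin φ₁ sin φ₂ ) = atan2(-0.124456, 0.312017) = -0.379536 rad = -21.746°.
λ₂ = λ₁ + Δλ = 138.663°.

latitude 14.465°, longitude 138.663°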